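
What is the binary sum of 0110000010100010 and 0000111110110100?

Add column by column from the right: bit + bit + carry-in; write the sum mod 2, carry 1 when the sum is 2 or 3.
carry:  0001111101000000
        0110000010100010
+       0000111110110100
------------------------
       00111000001010110
(the carry out of the leftmost column, 0, becomes the leading bit)
Decimal check:
  0110000010100010 = 16384 + 8192 + 128 + 32 + 2 = 24738
  0000111110110100 = 2048 + 1024 + 512 + 256 + 128 + 32 + 16 + 4 = 4020
  24738 + 4020 = 28758, and 00111000001010110 = 16384 + 8192 + 4096 + 64 + 16 + 4 + 2 = 28758 ✓



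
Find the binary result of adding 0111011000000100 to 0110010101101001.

Add column by column from the right: bit + bit + carry-in; write the sum mod 2, carry 1 when the sum is 2 or 3.
carry:  1100100000000000
        0111011000000100
+       0110010101101001
------------------------
       01101101101101101
(the carry out of the leftmost column, 0, becomes the leading bit)
Decimal check:
  0111011000000100 = 16384 + 8192 + 4096 + 1024 + 512 + 4 = 30212
  0110010101101001 = 16384 + 8192 + 1024 + 256 + 64 + 32 + 8 + 1 = 25961
  30212 + 25961 = 56173, and 01101101101101101 = 32768 + 16384 + 4096 + 2048 + 512 + 256 + 64 + 32 + 8 + 4 + 1 = 56173 ✓



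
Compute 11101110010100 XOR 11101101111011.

XOR: 1 when bits differ
  11101110010100
^ 11101101111011
----------------
  00000011101111
Decimal: 15252 ^ 15227 = 239



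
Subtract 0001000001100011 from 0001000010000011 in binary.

Method 1 - Direct subtraction (column by column from the right: bit − bit − borrow-in; if negative, add 2 and borrow 1 from the next column):
borrow: 0000000011000000
        0001000010000011
-       0001000001100011
------------------------
        0000000000100000

Method 2 - Add two's complement:
Two's complement of 0001000001100011: invert → 1110111110011100, add 1 → 1110111110011101
  0001000010000011
+ 1110111110011101
------------------
 10000000000100000  (end carry out of the top bit = 1)
Discarding the end carry: 0000000000100000
Decimal check:
  0001000010000011 = 4096 + 128 + 2 + 1 = 4227
  0001000001100011 = 4096 + 64 + 32 + 2 + 1 = 4195
  4227 - 4195 = 32, and 0000000000100000 = 32 ✓



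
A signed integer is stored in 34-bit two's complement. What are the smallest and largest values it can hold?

For 34-bit two's complement:
Minimum: -2^33 = -8589934592
Maximum: 2^33 - 1 = 8589934591



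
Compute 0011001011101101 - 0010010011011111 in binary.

Method 1 - Direct subtraction (column by column from the right: bit − bit − borrow-in; if negative, add 2 and borrow 1 from the next column):
borrow: 0001100000111100
        0011001011101101
-       0010010011011111
------------------------
        0000111000001110

Method 2 - Add two's complement:
Two's complement of 0010010011011111: invert → 1101101100100000, add 1 → 1101101100100001
  0011001011101101
+ 1101101100100001
------------------
 10000111000001110  (end carry out of the top bit = 1)
Discarding the end carry: 0000111000001110
Decimal check:
  0011001011101101 = 8192 + 4096 + 512 + 128 + 64 + 32 + 8 + 4 + 1 = 13037
  0010010011011111 = 8192 + 1024 + 128 + 64 + 16 + 8 + 4 + 2 + 1 = 9439
  13037 - 9439 = 3598, and 0000111000001110 = 2048 + 1024 + 512 + 8 + 4 + 2 = 3598 ✓



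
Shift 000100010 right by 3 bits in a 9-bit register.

Original: 000100010 (decimal 34)
Shift right by 3 positions
Drop the 3 low bits; fill with zeros on the left
Result: 000000100 (decimal 4)
Equivalent: 34 >> 3 = 34 ÷ 2^3 = 4



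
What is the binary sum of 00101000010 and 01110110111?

Add column by column from the right: bit + bit + carry-in; write the sum mod 2, carry 1 when the sum is 2 or 3.
carry:  11000001100
        00101000010
+       01110110111
-------------------
       010011111001
(the carry out of the leftmost column, 0, becomes the leading bit)
Decimal check:
  00101000010 = 256 + 64 + 2 = 322
  01110110111 = 512 + 256 + 128 + 32 + 16 + 4 + 2 + 1 = 951
  322 + 951 = 1273, and 010011111001 = 1024 + 128 + 64 + 32 + 16 + 8 + 1 = 1273 ✓



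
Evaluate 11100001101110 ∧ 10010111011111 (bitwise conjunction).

AND: 1 only when both bits are 1
  11100001101110
& 10010111011111
----------------
  10000001001110
Decimal: 14446 & 9695 = 8270



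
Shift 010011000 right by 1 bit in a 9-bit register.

Original: 010011000 (decimal 152)
Shift right by 1 position
Drop the 1 low bit; fill with zero on the left
Result: 001001100 (decimal 76)
Equivalent: 152 >> 1 = 152 ÷ 2^1 = 76



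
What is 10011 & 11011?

AND: 1 only when both bits are 1
  10011
& 11011
-------
  10011
Decimal: 19 & 27 = 19



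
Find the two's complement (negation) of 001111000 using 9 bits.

Original: 001111000
Step 1 - Invert all bits: 110000111
Step 2 - Add 1: 110001000
Verification: 001111000 + 110001000 = 1000000000; discarding the end carry (carry out of the top bit) leaves the 9-bit value 000000000, as required for x + (-x)



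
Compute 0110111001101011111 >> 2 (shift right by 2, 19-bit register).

Original: 0110111001101011111 (decimal 226143)
Shift right by 2 positions
Drop the 2 low bits; fill with zeros on the left
Result: 0001101110011010111 (decimal 56535)
Equivalent: 226143 >> 2 = 226143 ÷ 2^2 = 56535



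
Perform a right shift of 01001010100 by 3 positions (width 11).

Original: 01001010100 (decimal 596)
Shift right by 3 positions
Drop the 3 low bits; fill with zeros on the left
Result: 00001001010 (decimal 74)
Equivalent: 596 >> 3 = 596 ÷ 2^3 = 74



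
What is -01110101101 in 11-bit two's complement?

Original: 01110101101
Step 1 - Invert all bits: 10001010010
Step 2 - Add 1: 10001010011
Verification: 01110101101 + 10001010011 = 100000000000; discarding the end carry (carry out of the top bit) leaves the 11-bit value 00000000000, as required for x + (-x)



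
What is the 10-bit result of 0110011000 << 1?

Original: 0110011000 (decimal 408)
Shift left by 1 position
Append 1 zero on the right
Result: 1100110000 (decimal 816)
Equivalent: 408 << 1 = 408 × 2^1 = 816



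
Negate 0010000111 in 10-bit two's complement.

Original: 0010000111
Step 1 - Invert all bits: 1101111000
Step 2 - Add 1: 1101111001
Verification: 0010000111 + 1101111001 = 10000000000; discarding the end carry (carry out of the top bit) leaves the 10-bit value 0000000000, as required for x + (-x)



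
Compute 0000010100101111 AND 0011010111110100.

AND: 1 only when both bits are 1
  0000010100101111
& 0011010111110100
------------------
  0000010100100100
Decimal: 1327 & 13812 = 1316



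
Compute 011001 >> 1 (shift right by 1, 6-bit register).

Original: 011001 (decimal 25)
Shift right by 1 position
Drop the 1 low bit; fill with zero on the left
Result: 001100 (decimal 12)
Equivalent: 25 >> 1 = 25 ÷ 2^1 = 12



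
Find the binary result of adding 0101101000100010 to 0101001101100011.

Add column by column from the right: bit + bit + carry-in; write the sum mod 2, carry 1 when the sum is 2 or 3.
carry:  1010010011000100
        0101101000100010
+       0101001101100011
------------------------
       01010110110000101
(the carry out of the leftmost column, 0, becomes the leading bit)
Decimal check:
  0101101000100010 = 16384 + 4096 + 2048 + 512 + 32 + 2 = 23074
  0101001101100011 = 16384 + 4096 + 512 + 256 + 64 + 32 + 2 + 1 = 21347
  23074 + 21347 = 44421, and 01010110110000101 = 32768 + 8192 + 2048 + 1024 + 256 + 128 + 4 + 1 = 44421 ✓



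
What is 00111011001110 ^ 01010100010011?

XOR: 1 when bits differ
  00111011001110
^ 01010100010011
----------------
  01101111011101
Decimal: 3790 ^ 5395 = 7133



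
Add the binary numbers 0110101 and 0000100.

Add column by column from the right: bit + bit + carry-in; write the sum mod 2, carry 1 when the sum is 2 or 3.
carry:  0001000
        0110101
+       0000100
---------------
       00111001
(the carry out of the leftmost column, 0, becomes the leading bit)
Decimal check:
  0110101 = 32 + 16 + 4 + 1 = 53
  0000100 = 4
  53 + 4 = 57, and 00111001 = 32 + 16 + 8 + 1 = 57 ✓



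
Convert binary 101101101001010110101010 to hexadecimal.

Group into 4-bit nibbles from right:
  1011 = B
  0110 = 6
  1001 = 9
  0101 = 5
  1010 = A
  1010 = A
Result: B695AA



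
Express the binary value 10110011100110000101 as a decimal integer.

Sum of powers of 2 for each 1-bit:
2^0 + 2^2 + 2^7 + 2^8 + 2^11 + 2^12 + 2^13 + 2^16 + 2^17 + 2^19
= 1 + 4 + 128 + 256 + 2048 + 4096 + 8192 + 65536 + 131072 + 524288
= 735621



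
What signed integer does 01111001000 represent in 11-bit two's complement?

Binary: 01111001000
Sign bit: 0 (non-negative)
Read directly as an unsigned value:
01111001000 = 512 + 256 + 128 + 64 + 8 = 968
Value: 968



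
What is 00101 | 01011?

OR: 1 when either bit is 1
  00101
| 01011
-------
  01111
Decimal: 5 | 11 = 15



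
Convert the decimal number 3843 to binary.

Using repeated division by 2:
3843 ÷ 2 = 1921 remainder 1
1921 ÷ 2 = 960 remainder 1
960 ÷ 2 = 480 remainder 0
480 ÷ 2 = 240 remainder 0
240 ÷ 2 = 120 remainder 0
120 ÷ 2 = 60 remainder 0
60 ÷ 2 = 30 remainder 0
30 ÷ 2 = 15 remainder 0
15 ÷ 2 = 7 remainder 1
7 ÷ 2 = 3 remainder 1
3 ÷ 2 = 1 remainder 1
1 ÷ 2 = 0 remainder 1
Reading remainders bottom to top: 111100000011



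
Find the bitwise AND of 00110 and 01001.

AND: 1 only when both bits are 1
  00110
& 01001
-------
  00000
Decimal: 6 & 9 = 0



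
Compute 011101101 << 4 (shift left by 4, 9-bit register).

Original: 011101101 (decimal 237)
Shift left by 4 positions
Append 4 zeros on the right and drop the 4 high bits that overflow the 9-bit width
Result: 011010000 (decimal 208)
Equivalent: 237 << 4 = 237 × 2^4 = 3792, truncated to 9 bits = 208



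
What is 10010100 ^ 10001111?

XOR: 1 when bits differ
  10010100
^ 10001111
----------
  00011011
Decimal: 148 ^ 143 = 27



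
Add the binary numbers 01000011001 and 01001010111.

Add column by column from the right: bit + bit + carry-in; write the sum mod 2, carry 1 when the sum is 2 or 3.
carry:  10000111110
        01000011001
+       01001010111
-------------------
       010001110000
(the carry out of the leftmost column, 0, becomes the leading bit)
Decimal check:
  01000011001 = 512 + 16 + 8 + 1 = 537
  01001010111 = 512 + 64 + 16 + 4 + 2 + 1 = 599
  537 + 599 = 1136, and 010001110000 = 1024 + 64 + 32 + 16 = 1136 ✓



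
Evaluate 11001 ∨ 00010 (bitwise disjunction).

OR: 1 when either bit is 1
  11001
| 00010
-------
  11011
Decimal: 25 | 2 = 27



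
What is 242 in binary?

Using repeated division by 2:
242 ÷ 2 = 121 remainder 0
121 ÷ 2 = 60 remainder 1
60 ÷ 2 = 30 remainder 0
30 ÷ 2 = 15 remainder 0
15 ÷ 2 = 7 remainder 1
7 ÷ 2 = 3 remainder 1
3 ÷ 2 = 1 remainder 1
1 ÷ 2 = 0 remainder 1
Reading remainders bottom to top: 11110010



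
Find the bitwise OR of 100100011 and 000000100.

OR: 1 when either bit is 1
  100100011
| 000000100
-----------
  100100111
Decimal: 291 | 4 = 295



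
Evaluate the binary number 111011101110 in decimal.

Sum of powers of 2 for each 1-bit:
2^1 + 2^2 + 2^3 + 2^5 + 2^6 + 2^7 + 2^9 + 2^10 + 2^11
= 2 + 4 + 8 + 32 + 64 + 128 + 512 + 1024 + 2048
= 3822



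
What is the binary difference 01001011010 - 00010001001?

Method 1 - Direct subtraction (column by column from the right: bit − bit − borrow-in; if negative, add 2 and borrow 1 from the next column):
borrow: 01100000010
        01001011010
-       00010001001
-------------------
        00111010001

Method 2 - Add two's complement:
Two's complement of 00010001001: invert → 11101110110, add 1 → 11101110111
  01001011010
+ 11101110111
-------------
 100111010001  (end carry out of the top bit = 1)
Discarding the end carry: 00111010001
Decimal check:
  01001011010 = 512 + 64 + 16 + 8 + 2 = 602
  00010001001 = 128 + 8 + 1 = 137
  602 - 137 = 465, and 00111010001 = 256 + 128 + 64 + 16 + 1 = 465 ✓



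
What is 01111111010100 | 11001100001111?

OR: 1 when either bit is 1
  01111111010100
| 11001100001111
----------------
  11111111011111
Decimal: 8148 | 13071 = 16351



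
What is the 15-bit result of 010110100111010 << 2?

Original: 010110100111010 (decimal 11578)
Shift left by 2 positions
Append 2 zeros on the right and drop the 2 high bits that overflow the 15-bit width
Result: 011010011101000 (decimal 13544)
Equivalent: 11578 << 2 = 11578 × 2^2 = 46312, truncated to 15 bits = 13544



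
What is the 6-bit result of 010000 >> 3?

Original: 010000 (decimal 16)
Shift right by 3 positions
Drop the 3 low bits; fill with zeros on the left
Result: 000010 (decimal 2)
Equivalent: 16 >> 3 = 16 ÷ 2^3 = 2



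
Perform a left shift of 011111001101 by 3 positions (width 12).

Original: 011111001101 (decimal 1997)
Shift left by 3 positions
Append 3 zeros on the right and drop the 3 high bits that overflow the 12-bit width
Result: 111001101000 (decimal 3688)
Equivalent: 1997 << 3 = 1997 × 2^3 = 15976, truncated to 12 bits = 3688



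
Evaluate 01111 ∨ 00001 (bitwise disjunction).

OR: 1 when either bit is 1
  01111
| 00001
-------
  01111
Decimal: 15 | 1 = 15



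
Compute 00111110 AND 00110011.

AND: 1 only when both bits are 1
  00111110
& 00110011
----------
  00110010
Decimal: 62 & 51 = 50



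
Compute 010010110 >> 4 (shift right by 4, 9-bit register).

Original: 010010110 (decimal 150)
Shift right by 4 positions
Drop the 4 low bits; fill with zeros on the left
Result: 000001001 (decimal 9)
Equivalent: 150 >> 4 = 150 ÷ 2^4 = 9



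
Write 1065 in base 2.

Using repeated division by 2:
1065 ÷ 2 = 532 remainder 1
532 ÷ 2 = 266 remainder 0
266 ÷ 2 = 133 remainder 0
133 ÷ 2 = 66 remainder 1
66 ÷ 2 = 33 remainder 0
33 ÷ 2 = 16 remainder 1
16 ÷ 2 = 8 remainder 0
8 ÷ 2 = 4 remainder 0
4 ÷ 2 = 2 remainder 0
2 ÷ 2 = 1 remainder 0
1 ÷ 2 = 0 remainder 1
Reading remainders bottom to top: 10000101001



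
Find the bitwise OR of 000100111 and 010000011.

OR: 1 when either bit is 1
  000100111
| 010000011
-----------
  010100111
Decimal: 39 | 131 = 167



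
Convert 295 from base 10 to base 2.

Using repeated division by 2:
295 ÷ 2 = 147 remainder 1
147 ÷ 2 = 73 remainder 1
73 ÷ 2 = 36 remainder 1
36 ÷ 2 = 18 remainder 0
18 ÷ 2 = 9 remainder 0
9 ÷ 2 = 4 remainder 1
4 ÷ 2 = 2 remainder 0
2 ÷ 2 = 1 remainder 0
1 ÷ 2 = 0 remainder 1
Reading remainders bottom to top: 100100111



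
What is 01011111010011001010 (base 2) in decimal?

Sum of powers of 2 for each 1-bit:
2^1 + 2^3 + 2^6 + 2^7 + 2^10 + 2^12 + 2^13 + 2^14 + 2^15 + 2^16 + 2^18
= 2 + 8 + 64 + 128 + 1024 + 4096 + 8192 + 16384 + 32768 + 65536 + 262144
= 390346



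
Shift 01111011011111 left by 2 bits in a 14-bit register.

Original: 01111011011111 (decimal 7903)
Shift left by 2 positions
Append 2 zeros on the right and drop the 2 high bits that overflow the 14-bit width
Result: 11101101111100 (decimal 15228)
Equivalent: 7903 << 2 = 7903 × 2^2 = 31612, truncated to 14 bits = 15228



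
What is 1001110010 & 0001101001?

AND: 1 only when both bits are 1
  1001110010
& 0001101001
------------
  0001100000
Decimal: 626 & 105 = 96



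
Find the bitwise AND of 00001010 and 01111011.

AND: 1 only when both bits are 1
  00001010
& 01111011
----------
  00001010
Decimal: 10 & 123 = 10



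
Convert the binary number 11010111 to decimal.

Sum of powers of 2 for each 1-bit:
2^0 + 2^1 + 2^2 + 2^4 + 2^6 + 2^7
= 1 + 2 + 4 + 16 + 64 + 128
= 215



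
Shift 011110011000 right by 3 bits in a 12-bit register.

Original: 011110011000 (decimal 1944)
Shift right by 3 positions
Drop the 3 low bits; fill with zeros on the left
Result: 000011110011 (decimal 243)
Equivalent: 1944 >> 3 = 1944 ÷ 2^3 = 243



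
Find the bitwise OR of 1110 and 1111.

OR: 1 when either bit is 1
  1110
| 1111
------
  1111
Decimal: 14 | 15 = 15



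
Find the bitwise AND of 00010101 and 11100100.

AND: 1 only when both bits are 1
  00010101
& 11100100
----------
  00000100
Decimal: 21 & 228 = 4



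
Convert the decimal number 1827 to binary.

Using repeated division by 2:
1827 ÷ 2 = 913 remainder 1
913 ÷ 2 = 456 remainder 1
456 ÷ 2 = 228 remainder 0
228 ÷ 2 = 114 remainder 0
114 ÷ 2 = 57 remainder 0
57 ÷ 2 = 28 remainder 1
28 ÷ 2 = 14 remainder 0
14 ÷ 2 = 7 remainder 0
7 ÷ 2 = 3 remainder 1
3 ÷ 2 = 1 remainder 1
1 ÷ 2 = 0 remainder 1
Reading remainders bottom to top: 11100100011



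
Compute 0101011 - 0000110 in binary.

Method 1 - Direct subtraction (column by column from the right: bit − bit − borrow-in; if negative, add 2 and borrow 1 from the next column):
borrow: 0001000
        0101011
-       0000110
---------------
        0100101

Method 2 - Add two's complement:
Two's complement of 0000110: invert → 1111001, add 1 → 1111010
  0101011
+ 1111010
---------
 10100101  (end carry out of the top bit = 1)
Discarding the end carry: 0100101
Decimal check:
  0101011 = 32 + 8 + 2 + 1 = 43
  0000110 = 4 + 2 = 6
  43 - 6 = 37, and 0100101 = 32 + 4 + 1 = 37 ✓



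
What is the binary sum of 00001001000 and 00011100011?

Add column by column from the right: bit + bit + carry-in; write the sum mod 2, carry 1 when the sum is 2 or 3.
carry:  00110000000
        00001001000
+       00011100011
-------------------
       000100101011
(the carry out of the leftmost column, 0, becomes the leading bit)
Decimal check:
  00001001000 = 64 + 8 = 72
  00011100011 = 128 + 64 + 32 + 2 + 1 = 227
  72 + 227 = 299, and 000100101011 = 256 + 32 + 8 + 2 + 1 = 299 ✓



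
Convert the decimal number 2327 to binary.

Using repeated division by 2:
2327 ÷ 2 = 1163 remainder 1
1163 ÷ 2 = 581 remainder 1
581 ÷ 2 = 290 remainder 1
290 ÷ 2 = 145 remainder 0
145 ÷ 2 = 72 remainder 1
72 ÷ 2 = 36 remainder 0
36 ÷ 2 = 18 remainder 0
18 ÷ 2 = 9 remainder 0
9 ÷ 2 = 4 remainder 1
4 ÷ 2 = 2 remainder 0
2 ÷ 2 = 1 remainder 0
1 ÷ 2 = 0 remainder 1
Reading remainders bottom to top: 100100010111



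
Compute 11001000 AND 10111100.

AND: 1 only when both bits are 1
  11001000
& 10111100
----------
  10001000
Decimal: 200 & 188 = 136



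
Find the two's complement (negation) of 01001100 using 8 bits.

Original: 01001100
Step 1 - Invert all bits: 10110011
Step 2 - Add 1: 10110100
Verification: 01001100 + 10110100 = 100000000; discarding the end carry (carry out of the top bit) leaves the 8-bit value 00000000, as required for x + (-x)



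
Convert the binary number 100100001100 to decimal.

Sum of powers of 2 for each 1-bit:
2^2 + 2^3 + 2^8 + 2^11
= 4 + 8 + 256 + 2048
= 2316



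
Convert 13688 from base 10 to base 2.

Using repeated division by 2:
13688 ÷ 2 = 6844 remainder 0
6844 ÷ 2 = 3422 remainder 0
3422 ÷ 2 = 1711 remainder 0
1711 ÷ 2 = 855 remainder 1
855 ÷ 2 = 427 remainder 1
427 ÷ 2 = 213 remainder 1
213 ÷ 2 = 106 remainder 1
106 ÷ 2 = 53 remainder 0
53 ÷ 2 = 26 remainder 1
26 ÷ 2 = 13 remainder 0
13 ÷ 2 = 6 remainder 1
6 ÷ 2 = 3 remainder 0
3 ÷ 2 = 1 remainder 1
1 ÷ 2 = 0 remainder 1
Reading remainders bottom to top: 11010101111000



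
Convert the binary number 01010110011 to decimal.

Sum of powers of 2 for each 1-bit:
2^0 + 2^1 + 2^4 + 2^5 + 2^7 + 2^9
= 1 + 2 + 16 + 32 + 128 + 512
= 691



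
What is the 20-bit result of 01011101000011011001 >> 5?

Original: 01011101000011011001 (decimal 381145)
Shift right by 5 positions
Drop the 5 low bits; fill with zeros on the left
Result: 00000010111010000110 (decimal 11910)
Equivalent: 381145 >> 5 = 381145 ÷ 2^5 = 11910



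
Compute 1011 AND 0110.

AND: 1 only when both bits are 1
  1011
& 0110
------
  0010
Decimal: 11 & 6 = 2



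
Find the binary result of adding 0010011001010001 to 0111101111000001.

Add column by column from the right: bit + bit + carry-in; write the sum mod 2, carry 1 when the sum is 2 or 3.
carry:  1111111110000010
        0010011001010001
+       0111101111000001
------------------------
       01010001000010010
(the carry out of the leftmost column, 0, becomes the leading bit)
Decimal check:
  0010011001010001 = 8192 + 1024 + 512 + 64 + 16 + 1 = 9809
  0111101111000001 = 16384 + 8192 + 4096 + 2048 + 512 + 256 + 128 + 64 + 1 = 31681
  9809 + 31681 = 41490, and 01010001000010010 = 32768 + 8192 + 512 + 16 + 2 = 41490 ✓



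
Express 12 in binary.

Using repeated division by 2:
12 ÷ 2 = 6 remainder 0
6 ÷ 2 = 3 remainder 0
3 ÷ 2 = 1 remainder 1
1 ÷ 2 = 0 remainder 1
Reading remainders bottom to top: 1100



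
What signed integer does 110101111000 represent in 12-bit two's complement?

Binary: 110101111000
Sign bit: 1 (negative)
Invert: 001010000111
Add 1:  001010001000
Magnitude: 001010001000 = 512 + 128 + 8 = 648
Value: -648



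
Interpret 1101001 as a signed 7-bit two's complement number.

Binary: 1101001
Sign bit: 1 (negative)
Invert: 0010110
Add 1:  0010111
Magnitude: 0010111 = 16 + 4 + 2 + 1 = 23
Value: -23



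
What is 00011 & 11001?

AND: 1 only when both bits are 1
  00011
& 11001
-------
  00001
Decimal: 3 & 25 = 1



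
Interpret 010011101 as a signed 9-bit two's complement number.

Binary: 010011101
Sign bit: 0 (non-negative)
Read directly as an unsigned value:
010011101 = 128 + 16 + 8 + 4 + 1 = 157
Value: 157



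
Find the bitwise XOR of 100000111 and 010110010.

XOR: 1 when bits differ
  100000111
^ 010110010
-----------
  110110101
Decimal: 263 ^ 178 = 437



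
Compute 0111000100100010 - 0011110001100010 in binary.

Method 1 - Direct subtraction (column by column from the right: bit − bit − borrow-in; if negative, add 2 and borrow 1 from the next column):
borrow: 0111100110000000
        0111000100100010
-       0011110001100010
------------------------
        0011010011000000

Method 2 - Add two's complement:
Two's complement of 0011110001100010: invert → 1100001110011101, add 1 → 1100001110011110
  0111000100100010
+ 1100001110011110
------------------
 10011010011000000  (end carry out of the top bit = 1)
Discarding the end carry: 0011010011000000
Decimal check:
  0111000100100010 = 16384 + 8192 + 4096 + 256 + 32 + 2 = 28962
  0011110001100010 = 8192 + 4096 + 2048 + 1024 + 64 + 32 + 2 = 15458
  28962 - 15458 = 13504, and 0011010011000000 = 8192 + 4096 + 1024 + 128 + 64 = 13504 ✓



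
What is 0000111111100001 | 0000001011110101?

OR: 1 when either bit is 1
  0000111111100001
| 0000001011110101
------------------
  0000111111110101
Decimal: 4065 | 757 = 4085



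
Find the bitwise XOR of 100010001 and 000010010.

XOR: 1 when bits differ
  100010001
^ 000010010
-----------
  100000011
Decimal: 273 ^ 18 = 259



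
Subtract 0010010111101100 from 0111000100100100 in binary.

Method 1 - Direct subtraction (column by column from the right: bit − bit − borrow-in; if negative, add 2 and borrow 1 from the next column):
borrow: 0001111111110000
        0111000100100100
-       0010010111101100
------------------------
        0100101100111000

Method 2 - Add two's complement:
Two's complement of 0010010111101100: invert → 1101101000010011, add 1 → 1101101000010100
  0111000100100100
+ 1101101000010100
------------------
 10100101100111000  (end carry out of the top bit = 1)
Discarding the end carry: 0100101100111000
Decimal check:
  0111000100100100 = 16384 + 8192 + 4096 + 256 + 32 + 4 = 28964
  0010010111101100 = 8192 + 1024 + 256 + 128 + 64 + 32 + 8 + 4 = 9708
  28964 - 9708 = 19256, and 0100101100111000 = 16384 + 2048 + 512 + 256 + 32 + 16 + 8 = 19256 ✓



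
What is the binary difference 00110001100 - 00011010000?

Method 1 - Direct subtraction (column by column from the right: bit − bit − borrow-in; if negative, add 2 and borrow 1 from the next column):
borrow: 00111100000
        00110001100
-       00011010000
-------------------
        00010111100

Method 2 - Add two's complement:
Two's complement of 00011010000: invert → 11100101111, add 1 → 11100110000
  00110001100
+ 11100110000
-------------
 100010111100  (end carry out of the top bit = 1)
Discarding the end carry: 00010111100
Decimal check:
  00110001100 = 256 + 128 + 8 + 4 = 396
  00011010000 = 128 + 64 + 16 = 208
  396 - 208 = 188, and 00010111100 = 128 + 32 + 16 + 8 + 4 = 188 ✓



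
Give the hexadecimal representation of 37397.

Using repeated division by 16 (digits 10–15 are A–F):
37397 ÷ 16 = 2337 remainder 5
2337 ÷ 16 = 146 remainder 1
146 ÷ 16 = 9 remainder 2
9 ÷ 16 = 0 remainder 9
Reading remainders bottom to top: 9215



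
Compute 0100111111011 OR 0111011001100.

OR: 1 when either bit is 1
  0100111111011
| 0111011001100
---------------
  0111111111111
Decimal: 2555 | 3788 = 4095



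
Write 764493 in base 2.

Using repeated division by 2:
764493 ÷ 2 = 382246 remainder 1
382246 ÷ 2 = 191123 remainder 0
191123 ÷ 2 = 95561 remainder 1
95561 ÷ 2 = 47780 remainder 1
47780 ÷ 2 = 23890 remainder 0
23890 ÷ 2 = 11945 remainder 0
11945 ÷ 2 = 5972 remainder 1
5972 ÷ 2 = 2986 remainder 0
2986 ÷ 2 = 1493 remainder 0
1493 ÷ 2 = 746 remainder 1
746 ÷ 2 = 373 remainder 0
373 ÷ 2 = 186 remainder 1
186 ÷ 2 = 93 remainder 0
93 ÷ 2 = 46 remainder 1
46 ÷ 2 = 23 remainder 0
23 ÷ 2 = 11 remainder 1
11 ÷ 2 = 5 remainder 1
5 ÷ 2 = 2 remainder 1
2 ÷ 2 = 1 remainder 0
1 ÷ 2 = 0 remainder 1
Reading remainders bottom to top: 10111010101001001101



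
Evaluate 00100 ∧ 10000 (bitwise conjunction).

AND: 1 only when both bits are 1
  00100
& 10000
-------
  00000
Decimal: 4 & 16 = 0



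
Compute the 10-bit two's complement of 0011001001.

Original: 0011001001
Step 1 - Invert all bits: 1100110110
Step 2 - Add 1: 1100110111
Verification: 0011001001 + 1100110111 = 10000000000; discarding the end carry (carry out of the top bit) leaves the 10-bit value 0000000000, as required for x + (-x)



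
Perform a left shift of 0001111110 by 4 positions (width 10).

Original: 0001111110 (decimal 126)
Shift left by 4 positions
Append 4 zeros on the right and drop the 4 high bits that overflow the 10-bit width
Result: 1111100000 (decimal 992)
Equivalent: 126 << 4 = 126 × 2^4 = 2016, truncated to 10 bits = 992



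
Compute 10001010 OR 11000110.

OR: 1 when either bit is 1
  10001010
| 11000110
----------
  11001110
Decimal: 138 | 198 = 206



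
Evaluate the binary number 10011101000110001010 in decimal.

Sum of powers of 2 for each 1-bit:
2^1 + 2^3 + 2^7 + 2^8 + 2^12 + 2^14 + 2^15 + 2^16 + 2^19
= 2 + 8 + 128 + 256 + 4096 + 16384 + 32768 + 65536 + 524288
= 643466



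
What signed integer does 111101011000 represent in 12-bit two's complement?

Binary: 111101011000
Sign bit: 1 (negative)
Invert: 000010100111
Add 1:  000010101000
Magnitude: 000010101000 = 128 + 32 + 8 = 168
Value: -168



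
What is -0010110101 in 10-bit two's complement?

Original: 0010110101
Step 1 - Invert all bits: 1101001010
Step 2 - Add 1: 1101001011
Verification: 0010110101 + 1101001011 = 10000000000; discarding the end carry (carry out of the top bit) leaves the 10-bit value 0000000000, as required for x + (-x)



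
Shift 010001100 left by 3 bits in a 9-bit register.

Original: 010001100 (decimal 140)
Shift left by 3 positions
Append 3 zeros on the right and drop the 3 high bits that overflow the 9-bit width
Result: 001100000 (decimal 96)
Equivalent: 140 << 3 = 140 × 2^3 = 1120, truncated to 9 bits = 96



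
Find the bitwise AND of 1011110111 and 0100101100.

AND: 1 only when both bits are 1
  1011110111
& 0100101100
------------
  0000100100
Decimal: 759 & 300 = 36



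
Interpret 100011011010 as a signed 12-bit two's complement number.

Binary: 100011011010
Sign bit: 1 (negative)
Invert: 011100100101
Add 1:  011100100110
Magnitude: 011100100110 = 1024 + 512 + 256 + 32 + 4 + 2 = 1830
Value: -1830



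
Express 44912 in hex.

Using repeated division by 16 (digits 10–15 are A–F):
44912 ÷ 16 = 2807 remainder 0
2807 ÷ 16 = 175 remainder 7
175 ÷ 16 = 10 remainder 15 (F)
10 ÷ 16 = 0 remainder 10 (A)
Reading remainders bottom to top: AF70



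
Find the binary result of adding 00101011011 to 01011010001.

Add column by column from the right: bit + bit + carry-in; write the sum mod 2, carry 1 when the sum is 2 or 3.
carry:  11110100110
        00101011011
+       01011010001
-------------------
       010000101100
(the carry out of the leftmost column, 0, becomes the leading bit)
Decimal check:
  00101011011 = 256 + 64 + 16 + 8 + 2 + 1 = 347
  01011010001 = 512 + 128 + 64 + 16 + 1 = 721
  347 + 721 = 1068, and 010000101100 = 1024 + 32 + 8 + 4 = 1068 ✓



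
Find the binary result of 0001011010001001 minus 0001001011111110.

Method 1 - Direct subtraction (column by column from the right: bit − bit − borrow-in; if negative, add 2 and borrow 1 from the next column):
borrow: 0000011111111100
        0001011010001001
-       0001001011111110
------------------------
        0000001110001011

Method 2 - Add two's complement:
Two's complement of 0001001011111110: invert → 1110110100000001, add 1 → 1110110100000010
  0001011010001001
+ 1110110100000010
------------------
 10000001110001011  (end carry out of the top bit = 1)
Discarding the end carry: 0000001110001011
Decimal check:
  0001011010001001 = 4096 + 1024 + 512 + 128 + 8 + 1 = 5769
  0001001011111110 = 4096 + 512 + 128 + 64 + 32 + 16 + 8 + 4 + 2 = 4862
  5769 - 4862 = 907, and 0000001110001011 = 512 + 256 + 128 + 8 + 2 + 1 = 907 ✓



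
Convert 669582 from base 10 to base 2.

Using repeated division by 2:
669582 ÷ 2 = 334791 remainder 0
334791 ÷ 2 = 167395 remainder 1
167395 ÷ 2 = 83697 remainder 1
83697 ÷ 2 = 41848 remainder 1
41848 ÷ 2 = 20924 remainder 0
20924 ÷ 2 = 10462 remainder 0
10462 ÷ 2 = 5231 remainder 0
5231 ÷ 2 = 2615 remainder 1
2615 ÷ 2 = 1307 remainder 1
1307 ÷ 2 = 653 remainder 1
653 ÷ 2 = 326 remainder 1
326 ÷ 2 = 163 remainder 0
163 ÷ 2 = 81 remainder 1
81 ÷ 2 = 40 remainder 1
40 ÷ 2 = 20 remainder 0
20 ÷ 2 = 10 remainder 0
10 ÷ 2 = 5 remainder 0
5 ÷ 2 = 2 remainder 1
2 ÷ 2 = 1 remainder 0
1 ÷ 2 = 0 remainder 1
Reading remainders bottom to top: 10100011011110001110



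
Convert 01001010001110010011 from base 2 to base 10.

Sum of powers of 2 for each 1-bit:
2^0 + 2^1 + 2^4 + 2^7 + 2^8 + 2^9 + 2^13 + 2^15 + 2^18
= 1 + 2 + 16 + 128 + 256 + 512 + 8192 + 32768 + 262144
= 304019



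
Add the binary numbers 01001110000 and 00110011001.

Add column by column from the right: bit + bit + carry-in; write the sum mod 2, carry 1 when the sum is 2 or 3.
carry:  11111100000
        01001110000
+       00110011001
-------------------
       010000001001
(the carry out of the leftmost column, 0, becomes the leading bit)
Decimal check:
  01001110000 = 512 + 64 + 32 + 16 = 624
  00110011001 = 256 + 128 + 16 + 8 + 1 = 409
  624 + 409 = 1033, and 010000001001 = 1024 + 8 + 1 = 1033 ✓



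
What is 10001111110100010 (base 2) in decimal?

Sum of powers of 2 for each 1-bit:
2^1 + 2^5 + 2^7 + 2^8 + 2^9 + 2^10 + 2^11 + 2^12 + 2^16
= 2 + 32 + 128 + 256 + 512 + 1024 + 2048 + 4096 + 65536
= 73634



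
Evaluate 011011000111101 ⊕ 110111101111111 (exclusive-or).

XOR: 1 when bits differ
  011011000111101
^ 110111101111111
-----------------
  101100101000010
Decimal: 13885 ^ 28543 = 22850



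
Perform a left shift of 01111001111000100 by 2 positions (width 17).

Original: 01111001111000100 (decimal 62404)
Shift left by 2 positions
Append 2 zeros on the right and drop the 2 high bits that overflow the 17-bit width
Result: 11100111100010000 (decimal 118544)
Equivalent: 62404 << 2 = 62404 × 2^2 = 249616, truncated to 17 bits = 118544



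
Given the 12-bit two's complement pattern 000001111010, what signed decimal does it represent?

Binary: 000001111010
Sign bit: 0 (non-negative)
Read directly as an unsigned value:
000001111010 = 64 + 32 + 16 + 8 + 2 = 122
Value: 122



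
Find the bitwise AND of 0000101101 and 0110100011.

AND: 1 only when both bits are 1
  0000101101
& 0110100011
------------
  0000100001
Decimal: 45 & 419 = 33



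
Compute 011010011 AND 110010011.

AND: 1 only when both bits are 1
  011010011
& 110010011
-----------
  010010011
Decimal: 211 & 403 = 147



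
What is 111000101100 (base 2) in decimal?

Sum of powers of 2 for each 1-bit:
2^2 + 2^3 + 2^5 + 2^9 + 2^10 + 2^11
= 4 + 8 + 32 + 512 + 1024 + 2048
= 3628



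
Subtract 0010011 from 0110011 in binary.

Method 1 - Direct subtraction (column by column from the right: bit − bit − borrow-in; if negative, add 2 and borrow 1 from the next column):
borrow: 0000000
        0110011
-       0010011
---------------
        0100000

Method 2 - Add two's complement:
Two's complement of 0010011: invert → 1101100, add 1 → 1101101
  0110011
+ 1101101
---------
 10100000  (end carry out of the top bit = 1)
Discarding the end carry: 0100000
Decimal check:
  0110011 = 32 + 16 + 2 + 1 = 51
  0010011 = 16 + 2 + 1 = 19
  51 - 19 = 32, and 0100000 = 32 ✓



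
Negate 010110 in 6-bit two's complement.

Original: 010110
Step 1 - Invert all bits: 101001
Step 2 - Add 1: 101010
Verification: 010110 + 101010 = 1000000; discarding the end carry (carry out of the top bit) leaves the 6-bit value 000000, as required for x + (-x)



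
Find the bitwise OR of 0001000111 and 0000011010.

OR: 1 when either bit is 1
  0001000111
| 0000011010
------------
  0001011111
Decimal: 71 | 26 = 95



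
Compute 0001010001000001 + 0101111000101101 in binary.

Add column by column from the right: bit + bit + carry-in; write the sum mod 2, carry 1 when the sum is 2 or 3.
carry:  0011100000000010
        0001010001000001
+       0101111000101101
------------------------
       00111001001101110
(the carry out of the leftmost column, 0, becomes the leading bit)
Decimal check:
  0001010001000001 = 4096 + 1024 + 64 + 1 = 5185
  0101111000101101 = 16384 + 4096 + 2048 + 1024 + 512 + 32 + 8 + 4 + 1 = 24109
  5185 + 24109 = 29294, and 00111001001101110 = 16384 + 8192 + 4096 + 512 + 64 + 32 + 8 + 4 + 2 = 29294 ✓



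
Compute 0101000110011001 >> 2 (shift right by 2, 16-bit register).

Original: 0101000110011001 (decimal 20889)
Shift right by 2 positions
Drop the 2 low bits; fill with zeros on the left
Result: 0001010001100110 (decimal 5222)
Equivalent: 20889 >> 2 = 20889 ÷ 2^2 = 5222



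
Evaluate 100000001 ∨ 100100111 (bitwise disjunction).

OR: 1 when either bit is 1
  100000001
| 100100111
-----------
  100100111
Decimal: 257 | 295 = 295



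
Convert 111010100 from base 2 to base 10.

Sum of powers of 2 for each 1-bit:
2^2 + 2^4 + 2^6 + 2^7 + 2^8
= 4 + 16 + 64 + 128 + 256
= 468



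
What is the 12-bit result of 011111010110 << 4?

Original: 011111010110 (decimal 2006)
Shift left by 4 positions
Append 4 zeros on the right and drop the 4 high bits that overflow the 12-bit width
Result: 110101100000 (decimal 3424)
Equivalent: 2006 << 4 = 2006 × 2^4 = 32096, truncated to 12 bits = 3424



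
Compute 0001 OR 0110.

OR: 1 when either bit is 1
  0001
| 0110
------
  0111
Decimal: 1 | 6 = 7



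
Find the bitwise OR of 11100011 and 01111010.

OR: 1 when either bit is 1
  11100011
| 01111010
----------
  11111011
Decimal: 227 | 122 = 251



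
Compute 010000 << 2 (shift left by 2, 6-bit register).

Original: 010000 (decimal 16)
Shift left by 2 positions
Append 2 zeros on the right and drop the 2 high bits that overflow the 6-bit width
Result: 000000 (decimal 0)
Equivalent: 16 << 2 = 16 × 2^2 = 64, truncated to 6 bits = 0



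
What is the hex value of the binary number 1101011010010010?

Group into 4-bit nibbles from right:
  1101 = D
  0110 = 6
  1001 = 9
  0010 = 2
Result: D692



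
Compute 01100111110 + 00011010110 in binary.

Add column by column from the right: bit + bit + carry-in; write the sum mod 2, carry 1 when the sum is 2 or 3.
carry:  11111111100
        01100111110
+       00011010110
-------------------
       010000010100
(the carry out of the leftmost column, 0, becomes the leading bit)
Decimal check:
  01100111110 = 512 + 256 + 32 + 16 + 8 + 4 + 2 = 830
  00011010110 = 128 + 64 + 16 + 4 + 2 = 214
  830 + 214 = 1044, and 010000010100 = 1024 + 16 + 4 = 1044 ✓



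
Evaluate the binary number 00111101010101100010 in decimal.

Sum of powers of 2 for each 1-bit:
2^1 + 2^5 + 2^6 + 2^8 + 2^10 + 2^12 + 2^14 + 2^15 + 2^16 + 2^17
= 2 + 32 + 64 + 256 + 1024 + 4096 + 16384 + 32768 + 65536 + 131072
= 251234



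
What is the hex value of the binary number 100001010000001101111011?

Group into 4-bit nibbles from right:
  1000 = 8
  0101 = 5
  0000 = 0
  0011 = 3
  0111 = 7
  1011 = B
Result: 85037B



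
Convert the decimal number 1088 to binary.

Using repeated division by 2:
1088 ÷ 2 = 544 remainder 0
544 ÷ 2 = 272 remainder 0
272 ÷ 2 = 136 remainder 0
136 ÷ 2 = 68 remainder 0
68 ÷ 2 = 34 remainder 0
34 ÷ 2 = 17 remainder 0
17 ÷ 2 = 8 remainder 1
8 ÷ 2 = 4 remainder 0
4 ÷ 2 = 2 remainder 0
2 ÷ 2 = 1 remainder 0
1 ÷ 2 = 0 remainder 1
Reading remainders bottom to top: 10001000000



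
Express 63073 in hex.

Using repeated division by 16 (digits 10–15 are A–F):
63073 ÷ 16 = 3942 remainder 1
3942 ÷ 16 = 246 remainder 6
246 ÷ 16 = 15 remainder 6
15 ÷ 16 = 0 remainder 15 (F)
Reading remainders bottom to top: F661



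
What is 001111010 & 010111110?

AND: 1 only when both bits are 1
  001111010
& 010111110
-----------
  000111010
Decimal: 122 & 190 = 58



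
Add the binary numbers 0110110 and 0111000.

Add column by column from the right: bit + bit + carry-in; write the sum mod 2, carry 1 when the sum is 2 or 3.
carry:  1100000
        0110110
+       0111000
---------------
       01101110
(the carry out of the leftmost column, 0, becomes the leading bit)
Decimal check:
  0110110 = 32 + 16 + 4 + 2 = 54
  0111000 = 32 + 16 + 8 = 56
  54 + 56 = 110, and 01101110 = 64 + 32 + 8 + 4 + 2 = 110 ✓



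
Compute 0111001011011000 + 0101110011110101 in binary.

Add column by column from the right: bit + bit + carry-in; write the sum mod 2, carry 1 when the sum is 2 or 3.
carry:  1110000111100000
        0111001011011000
+       0101110011110101
------------------------
       01100111111001101
(the carry out of the leftmost column, 0, becomes the leading bit)
Decimal check:
  0111001011011000 = 16384 + 8192 + 4096 + 512 + 128 + 64 + 16 + 8 = 29400
  0101110011110101 = 16384 + 4096 + 2048 + 1024 + 128 + 64 + 32 + 16 + 4 + 1 = 23797
  29400 + 23797 = 53197, and 01100111111001101 = 32768 + 16384 + 2048 + 1024 + 512 + 256 + 128 + 64 + 8 + 4 + 1 = 53197 ✓



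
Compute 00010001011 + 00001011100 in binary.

Add column by column from the right: bit + bit + carry-in; write the sum mod 2, carry 1 when the sum is 2 or 3.
carry:  00000110000
        00010001011
+       00001011100
-------------------
       000011100111
(the carry out of the leftmost column, 0, becomes the leading bit)
Decimal check:
  00010001011 = 128 + 8 + 2 + 1 = 139
  00001011100 = 64 + 16 + 8 + 4 = 92
  139 + 92 = 231, and 000011100111 = 128 + 64 + 32 + 4 + 2 + 1 = 231 ✓



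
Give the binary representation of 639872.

Using repeated division by 2:
639872 ÷ 2 = 319936 remainder 0
319936 ÷ 2 = 159968 remainder 0
159968 ÷ 2 = 79984 remainder 0
79984 ÷ 2 = 39992 remainder 0
39992 ÷ 2 = 19996 remainder 0
19996 ÷ 2 = 9998 remainder 0
9998 ÷ 2 = 4999 remainder 0
4999 ÷ 2 = 2499 remainder 1
2499 ÷ 2 = 1249 remainder 1
1249 ÷ 2 = 624 remainder 1
624 ÷ 2 = 312 remainder 0
312 ÷ 2 = 156 remainder 0
156 ÷ 2 = 78 remainder 0
78 ÷ 2 = 39 remainder 0
39 ÷ 2 = 19 remainder 1
19 ÷ 2 = 9 remainder 1
9 ÷ 2 = 4 remainder 1
4 ÷ 2 = 2 remainder 0
2 ÷ 2 = 1 remainder 0
1 ÷ 2 = 0 remainder 1
Reading remainders bottom to top: 10011100001110000000



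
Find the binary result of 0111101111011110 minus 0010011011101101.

Method 1 - Direct subtraction (column by column from the right: bit − bit − borrow-in; if negative, add 2 and borrow 1 from the next column):
borrow: 0000100111000010
        0111101111011110
-       0010011011101101
------------------------
        0101010011110001

Method 2 - Add two's complement:
Two's complement of 0010011011101101: invert → 1101100100010010, add 1 → 1101100100010011
  0111101111011110
+ 1101100100010011
------------------
 10101010011110001  (end carry out of the top bit = 1)
Discarding the end carry: 0101010011110001
Decimal check:
  0111101111011110 = 16384 + 8192 + 4096 + 2048 + 512 + 256 + 128 + 64 + 16 + 8 + 4 + 2 = 31710
  0010011011101101 = 8192 + 1024 + 512 + 128 + 64 + 32 + 8 + 4 + 1 = 9965
  31710 - 9965 = 21745, and 0101010011110001 = 16384 + 4096 + 1024 + 128 + 64 + 32 + 16 + 1 = 21745 ✓

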